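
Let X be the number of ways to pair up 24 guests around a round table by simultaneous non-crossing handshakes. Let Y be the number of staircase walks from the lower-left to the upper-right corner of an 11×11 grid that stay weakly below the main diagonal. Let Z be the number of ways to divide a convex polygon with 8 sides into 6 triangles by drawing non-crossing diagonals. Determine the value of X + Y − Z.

Non-crossing handshake pairings of 2n people are counted by C_n; 24 people gives n = 12. So X = C_12 = 208012.
Sub-diagonal monotone paths from (0,0) to (11,11) biject with Dyck paths of semilength 11, giving C_11. So Y = C_11 = 58786.
The number of triangulations of an 8-gon is the Catalan number C_6 (index = sides − 2). So Z = C_6 = 132.
X + Y − Z = 208012 + 58786 − 132 = 266666.

266666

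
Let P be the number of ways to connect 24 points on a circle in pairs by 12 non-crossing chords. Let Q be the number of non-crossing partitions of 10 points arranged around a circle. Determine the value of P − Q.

Pairing 24 circle points by 12 non-crossing chords gives C_12 matchings. So P = C_12 = 208012.
The non-crossing partitions of [10] form a lattice of size C_10. So Q = C_10 = 16796.
P − Q = 208012 − 16796 = 191216.

191216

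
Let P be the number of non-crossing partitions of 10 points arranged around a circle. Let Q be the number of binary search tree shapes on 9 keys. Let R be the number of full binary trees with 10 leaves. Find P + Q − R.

Non-crossing partitions of an n-element set are counted by C_n; here n = 10. So P = C_10 = 16796.
There are C_n binary search tree shapes on n keys; with n = 9 that is C_9. So Q = C_9 = 4862.
Full binary trees with 10 leaves have 10−1 = 9 internal nodes, so there are C_9 of them. So R = C_9 = 4862.
P + Q − R = 16796 + 4862 − 4862 = 16796.

16796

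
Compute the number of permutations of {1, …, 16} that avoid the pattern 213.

35357670

Permutations of [n] avoiding any single length-3 pattern are counted by C_n; here n = 16.
C_16 = C(32,16)/17 = 601080390/17 = 35357670.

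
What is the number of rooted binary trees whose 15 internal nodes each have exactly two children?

The number of full binary trees on 15 internal nodes is the Catalan number C_15.
C_15 = C(30,15)/16 = 155117520/16 = 9694845.

9694845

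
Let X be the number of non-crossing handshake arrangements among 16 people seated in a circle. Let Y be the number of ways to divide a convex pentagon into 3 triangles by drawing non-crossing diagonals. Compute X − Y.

1425

With 16 = 2·8 people, non-crossing handshake pairings are non-crossing perfect matchings on a circle, counted by C_8. So X = C_8 = 1430.
Triangulations of a convex m-gon are counted by C_{m−2}; with m = 5 this is C_3. So Y = C_3 = 5.
X − Y = 1430 − 5 = 1425.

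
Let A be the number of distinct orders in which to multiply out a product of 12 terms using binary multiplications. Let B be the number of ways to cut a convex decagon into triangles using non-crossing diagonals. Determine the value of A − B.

57356

Bracketing 12 factors into binary products is counted by C_{12−1} = C_11. So A = C_11 = 58786.
The number of triangulations of a 10-gon is the Catalan number C_8 (index = sides − 2). So B = C_8 = 1430.
A − B = 58786 − 1430 = 57356.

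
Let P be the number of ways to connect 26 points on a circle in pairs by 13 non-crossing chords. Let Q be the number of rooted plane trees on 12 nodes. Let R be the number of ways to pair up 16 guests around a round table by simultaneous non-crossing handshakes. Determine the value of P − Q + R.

Non-crossing perfect matchings of 2n points on a circle are counted by C_n; with 26 points, n = 13. So P = C_13 = 742900.
Rooted ordered (plane) trees on m nodes have m−1 edges and are counted by C_{m−1}; m = 12 gives C_11. So Q = C_11 = 58786.
Non-crossing handshake pairings of 2n people are counted by C_n; 16 people gives n = 8. So R = C_8 = 1430.
P − Q + R = 742900 − 58786 + 1430 = 685544.

685544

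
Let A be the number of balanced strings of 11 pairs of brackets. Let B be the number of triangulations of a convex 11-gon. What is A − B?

53924

Balanced strings of n pairs of brackets are counted by C_n; here n = 11. So A = C_11 = 58786.
A convex 11-gon is triangulated into 9 triangles, and the number of such triangulations is the Catalan number C_{11−2} = C_9. So B = C_9 = 4862.
A − B = 58786 − 4862 = 53924.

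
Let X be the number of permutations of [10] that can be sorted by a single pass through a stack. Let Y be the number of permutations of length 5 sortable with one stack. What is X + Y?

By Knuth's characterisation, the stack-sortable permutations of length 10 are the 231-avoiders, numbering C_10. So X = C_10 = 16796.
Stack-sortable permutations are exactly the 231-avoiding ones, counted by C_n; here n = 5. So Y = C_5 = 42.
X + Y = 16796 + 42 = 16838.

16838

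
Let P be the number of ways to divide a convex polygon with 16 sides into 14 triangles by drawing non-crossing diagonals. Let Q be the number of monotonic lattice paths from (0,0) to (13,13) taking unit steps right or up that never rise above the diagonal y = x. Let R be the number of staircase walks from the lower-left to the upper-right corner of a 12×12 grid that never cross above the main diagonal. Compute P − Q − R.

A convex 16-gon is triangulated into 14 triangles, and the number of such triangulations is the Catalan number C_{16−2} = C_14. So P = C_14 = 2674440.
Sub-diagonal monotone paths from (0,0) to (13,13) biject with Dyck paths of semilength 13, giving C_13. So Q = C_13 = 742900.
Sub-diagonal monotone paths from (0,0) to (12,12) biject with Dyck paths of semilength 12, giving C_12. So R = C_12 = 208012.
P − Q − R = 2674440 − 742900 − 208012 = 1723528.

1723528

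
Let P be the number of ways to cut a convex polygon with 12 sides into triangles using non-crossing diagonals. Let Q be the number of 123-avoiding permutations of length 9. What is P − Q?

11934

Triangulations of a convex m-gon are counted by C_{m−2}; with m = 12 this is C_10. So P = C_10 = 16796.
For any fixed pattern of length 3, the pattern-avoiding permutations of [9] number C_9. So Q = C_9 = 4862.
P − Q = 16796 − 4862 = 11934.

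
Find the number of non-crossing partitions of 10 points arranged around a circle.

16796

The non-crossing partitions of [10] form a lattice of size C_10.
C_10 = 16796.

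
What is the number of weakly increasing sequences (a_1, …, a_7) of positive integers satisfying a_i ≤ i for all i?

429

Weakly increasing sequences with a_i ≤ i biject with Dyck paths of semilength 7, so there are C_7.
C_7 = C_6 · 2(2·6+1)/(6+2) = 132 · 26/8 = 429.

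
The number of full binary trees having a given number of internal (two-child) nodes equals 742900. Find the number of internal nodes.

13

Full binary trees with n internal nodes are counted by C_n. The Catalan number equal to 742900 is C_13.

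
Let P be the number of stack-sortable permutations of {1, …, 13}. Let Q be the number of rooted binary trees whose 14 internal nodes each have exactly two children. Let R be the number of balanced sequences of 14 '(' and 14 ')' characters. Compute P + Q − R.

Stack-sortable permutations are exactly the 231-avoiding ones, counted by C_n; here n = 13. So P = C_13 = 742900.
Full binary trees with n internal nodes are counted by C_n; here n = 14. So Q = C_14 = 2674440.
With 14 pairs the number of balanced bracket strings is the Catalan number C_14. So R = C_14 = 2674440.
P + Q − R = 742900 + 2674440 − 2674440 = 742900.

742900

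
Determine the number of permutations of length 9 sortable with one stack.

Stack-sortable permutations are exactly the 231-avoiding ones, counted by C_n; here n = 9.
C_9 = C(18,9)/10 = 48620/10 = 4862.

4862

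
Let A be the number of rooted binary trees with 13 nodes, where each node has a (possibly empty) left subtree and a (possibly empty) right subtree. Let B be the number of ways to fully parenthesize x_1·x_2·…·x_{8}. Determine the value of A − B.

742471

Binary trees (left/right distinguished) on n nodes are counted by C_n; here n = 13. So A = C_13 = 742900.
Ways to associate a product of 8 factors correspond to binary trees on 8 leaves, so the count is C_7. So B = C_7 = 429.
A − B = 742900 − 429 = 742471.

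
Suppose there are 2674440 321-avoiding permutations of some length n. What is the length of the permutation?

Permutations of [n] avoiding a fixed length-3 pattern are counted by C_n; 2674440 = C_14.

14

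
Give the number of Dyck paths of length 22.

A Dyck path with 11 up-steps and 11 down-steps has semilength 11, so there are C_11 of them.
C_11 = C(22,11)/12 = 705432/12 = 58786.

58786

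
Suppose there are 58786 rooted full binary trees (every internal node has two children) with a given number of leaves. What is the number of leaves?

12

Full binary trees with L leaves are counted by C_{L−1}, and C_11 = 58786.
So the index is 11, and the number of leaves is 11 + 1 = 12.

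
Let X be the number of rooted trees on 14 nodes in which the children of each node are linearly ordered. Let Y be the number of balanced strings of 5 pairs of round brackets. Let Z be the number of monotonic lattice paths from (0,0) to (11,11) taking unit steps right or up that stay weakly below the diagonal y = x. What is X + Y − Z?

684156

Rooted ordered (plane) trees on m nodes have m−1 edges and are counted by C_{m−1}; m = 14 gives C_13. So X = C_13 = 742900.
Balanced strings of n pairs of brackets are counted by C_n; here n = 5. So Y = C_5 = 42.
Sub-diagonal monotone paths from (0,0) to (11,11) biject with Dyck paths of semilength 11, giving C_11. So Z = C_11 = 58786.
X + Y − Z = 742900 + 42 − 58786 = 684156.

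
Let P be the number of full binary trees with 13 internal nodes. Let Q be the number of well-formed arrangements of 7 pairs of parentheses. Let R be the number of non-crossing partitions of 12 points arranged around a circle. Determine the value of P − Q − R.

534459

Full binary trees with n internal nodes are counted by C_n; here n = 13. So P = C_13 = 742900.
Balanced strings of n pairs of brackets are counted by C_n; here n = 7. So Q = C_7 = 429.
The non-crossing partitions of [12] form a lattice of size C_12. So R = C_12 = 208012.
P − Q − R = 742900 − 429 − 208012 = 534459.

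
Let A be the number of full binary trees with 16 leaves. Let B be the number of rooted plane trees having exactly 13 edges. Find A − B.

A full binary tree with L leaves has L−1 internal nodes and is counted by C_{L−1}; L = 16 gives C_15. So A = C_15 = 9694845.
A rooted plane tree with 13 edges has 14 nodes, and the count is C_13. So B = C_13 = 742900.
A − B = 9694845 − 742900 = 8951945.

8951945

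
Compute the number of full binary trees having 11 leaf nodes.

Full binary trees with 11 leaves have 11−1 = 10 internal nodes, so there are C_10 of them.
C_10 = C(20,10)/11 = 184756/11 = 16796.

16796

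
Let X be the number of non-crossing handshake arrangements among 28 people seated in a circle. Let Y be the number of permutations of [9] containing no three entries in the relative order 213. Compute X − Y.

With 28 = 2·14 people, non-crossing handshake pairings are non-crossing perfect matchings on a circle, counted by C_14. So X = C_14 = 2674440.
Permutations of [n] avoiding any single length-3 pattern are counted by C_n; here n = 9. So Y = C_9 = 4862.
X − Y = 2674440 − 4862 = 2669578.

2669578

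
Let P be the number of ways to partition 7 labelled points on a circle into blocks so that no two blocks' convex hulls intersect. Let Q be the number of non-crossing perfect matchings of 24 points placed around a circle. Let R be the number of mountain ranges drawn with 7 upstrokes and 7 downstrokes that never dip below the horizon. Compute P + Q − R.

The non-crossing partitions of [7] form a lattice of size C_7. So P = C_7 = 429.
Pairing 24 circle points by 12 non-crossing chords gives C_12 matchings. So Q = C_12 = 208012.
Paths of 7 up- and 7 down-steps that never dip below the axis are Dyck paths; their count is C_7. So R = C_7 = 429.
P + Q − R = 429 + 208012 − 429 = 208012.

208012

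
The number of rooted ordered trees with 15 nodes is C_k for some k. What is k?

A rooted plane tree on 15 nodes has 14 edges, and such trees are counted by C_14.

14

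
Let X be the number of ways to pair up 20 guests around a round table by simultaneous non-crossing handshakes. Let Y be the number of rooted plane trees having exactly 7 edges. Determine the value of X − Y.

With 20 = 2·10 people, non-crossing handshake pairings are non-crossing perfect matchings on a circle, counted by C_10. So X = C_10 = 16796.
Rooted ordered trees with n edges are counted by C_n; here n = 7. So Y = C_7 = 429.
X − Y = 16796 − 429 = 16367.

16367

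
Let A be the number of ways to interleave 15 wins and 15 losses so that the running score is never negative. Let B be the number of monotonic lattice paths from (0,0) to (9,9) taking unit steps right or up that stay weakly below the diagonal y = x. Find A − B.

Ballot sequences with n votes each where one side never trails are Dyck words, counted by C_n; here n = 15. So A = C_15 = 9694845.
Sub-diagonal monotone paths from (0,0) to (9,9) biject with Dyck paths of semilength 9, giving C_9. So B = C_9 = 4862.
A − B = 9694845 − 4862 = 9689983.

9689983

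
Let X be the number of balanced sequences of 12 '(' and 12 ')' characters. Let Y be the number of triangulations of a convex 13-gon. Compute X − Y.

With 12 pairs the number of balanced bracket strings is the Catalan number C_12. So X = C_12 = 208012.
A convex 13-gon is triangulated into 11 triangles, and the number of such triangulations is the Catalan number C_{13−2} = C_11. So Y = C_11 = 58786.
X − Y = 208012 − 58786 = 149226.

149226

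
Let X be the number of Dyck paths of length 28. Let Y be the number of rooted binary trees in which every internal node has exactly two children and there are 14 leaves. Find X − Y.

1931540

Dyck paths of semilength n (length 2n) are counted by C_n; here n = 14. So X = C_14 = 2674440.
A full binary tree with L leaves has L−1 internal nodes and is counted by C_{L−1}; L = 14 gives C_13. So Y = C_13 = 742900.
X − Y = 2674440 − 742900 = 1931540.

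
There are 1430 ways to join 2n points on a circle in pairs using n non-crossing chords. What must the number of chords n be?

Non-crossing pairings of 2n points on a circle are counted by C_n; 1430 = C_8.

8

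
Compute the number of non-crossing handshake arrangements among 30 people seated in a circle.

9694845

With 30 = 2·15 people, non-crossing handshake pairings are non-crossing perfect matchings on a circle, counted by C_15.
C_15 = 9694845.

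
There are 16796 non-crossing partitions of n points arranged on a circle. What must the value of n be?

Non-crossing partitions of [n] are counted by C_n; 16796 = C_10.

10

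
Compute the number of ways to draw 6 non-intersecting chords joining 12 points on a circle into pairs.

132

Non-crossing perfect matchings of 2n points on a circle are counted by C_n; with 12 points, n = 6.
C_6 = C(12,6)/7 = 924/7 = 132.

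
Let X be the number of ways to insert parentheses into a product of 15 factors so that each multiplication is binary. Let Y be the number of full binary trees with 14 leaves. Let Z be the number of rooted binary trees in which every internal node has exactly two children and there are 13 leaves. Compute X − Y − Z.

Parenthesizations of m factors correspond to full binary trees with m leaves, counted by C_{m−1}; m = 15 gives C_14. So X = C_14 = 2674440.
A full binary tree with L leaves has L−1 internal nodes and is counted by C_{L−1}; L = 14 gives C_13. So Y = C_13 = 742900.
Full binary trees with 13 leaves have 13−1 = 12 internal nodes, so there are C_12 of them. So Z = C_12 = 208012.
X − Y − Z = 2674440 − 742900 − 208012 = 1723528.

1723528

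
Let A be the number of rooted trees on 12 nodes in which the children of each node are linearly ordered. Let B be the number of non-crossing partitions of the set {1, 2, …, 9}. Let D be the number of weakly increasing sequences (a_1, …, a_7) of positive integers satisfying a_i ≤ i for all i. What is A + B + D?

64077

Rooted ordered (plane) trees on m nodes have m−1 edges and are counted by C_{m−1}; m = 12 gives C_11. So A = C_11 = 58786.
Non-crossing partitions of an n-element set are counted by C_n; here n = 9. So B = C_9 = 4862.
Such sub-staircase sequences of length n are counted by C_n; here n = 7. So D = C_7 = 429.
A + B + D = 58786 + 4862 + 429 = 64077.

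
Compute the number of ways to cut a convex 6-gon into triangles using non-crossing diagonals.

Triangulations of a convex m-gon are counted by C_{m−2}; with m = 6 this is C_4.
C_4 = C(8,4)/5 = 70/5 = 14.

14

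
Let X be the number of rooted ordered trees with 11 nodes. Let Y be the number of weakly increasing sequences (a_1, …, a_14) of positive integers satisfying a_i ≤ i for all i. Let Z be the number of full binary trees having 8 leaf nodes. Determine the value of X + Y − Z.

A rooted plane tree on 11 nodes has 10 edges, and such trees are counted by C_10. So X = C_10 = 16796.
Weakly increasing sequences with a_i ≤ i biject with Dyck paths of semilength 14, so there are C_14. So Y = C_14 = 2674440.
Full binary trees with 8 leaves have 8−1 = 7 internal nodes, so there are C_7 of them. So Z = C_7 = 429.
X + Y − Z = 16796 + 2674440 − 429 = 2690807.

2690807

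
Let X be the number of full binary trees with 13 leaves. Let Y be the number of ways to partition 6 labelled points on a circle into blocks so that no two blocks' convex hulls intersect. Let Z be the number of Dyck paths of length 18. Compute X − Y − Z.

203018

Full binary trees with 13 leaves have 13−1 = 12 internal nodes, so there are C_12 of them. So X = C_12 = 208012.
The non-crossing partitions of [6] form a lattice of size C_6. So Y = C_6 = 132.
Dyck paths of semilength n (length 2n) are counted by C_n; here n = 9. So Z = C_9 = 4862.
X − Y − Z = 208012 − 132 − 4862 = 203018.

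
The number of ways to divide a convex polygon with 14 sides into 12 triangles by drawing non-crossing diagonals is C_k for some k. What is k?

A convex 14-gon is triangulated into 12 triangles, and the number of such triangulations is the Catalan number C_{14−2} = C_12.

12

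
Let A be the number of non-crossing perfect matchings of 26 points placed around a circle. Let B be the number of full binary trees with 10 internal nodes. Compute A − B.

726104

Pairing 26 circle points by 13 non-crossing chords gives C_13 matchings. So A = C_13 = 742900.
Full binary trees with n internal nodes are counted by C_n; here n = 10. So B = C_10 = 16796.
A − B = 742900 − 16796 = 726104.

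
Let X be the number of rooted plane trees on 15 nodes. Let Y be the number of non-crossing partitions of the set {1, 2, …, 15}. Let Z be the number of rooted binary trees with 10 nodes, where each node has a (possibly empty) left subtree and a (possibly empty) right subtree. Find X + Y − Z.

12352489

A rooted plane tree on 15 nodes has 14 edges, and such trees are counted by C_14. So X = C_14 = 2674440.
Non-crossing partitions of an n-element set are counted by C_n; here n = 15. So Y = C_15 = 9694845.
There are C_n binary search tree shapes on n keys; with n = 10 that is C_10. So Z = C_10 = 16796.
X + Y − Z = 2674440 + 9694845 − 16796 = 12352489.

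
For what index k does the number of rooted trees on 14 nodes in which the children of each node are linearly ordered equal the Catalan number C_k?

Rooted ordered (plane) trees on m nodes have m−1 edges and are counted by C_{m−1}; m = 14 gives C_13.

13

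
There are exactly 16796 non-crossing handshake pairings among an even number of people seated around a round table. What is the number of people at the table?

Non-crossing handshake pairings of 2n people are counted by C_n. The Catalan number equal to 16796 is C_10.
So n = 10, and there are 2n = 20 people.

20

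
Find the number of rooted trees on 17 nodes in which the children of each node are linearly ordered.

35357670

Rooted ordered (plane) trees on m nodes have m−1 edges and are counted by C_{m−1}; m = 17 gives C_16.
C_16 = 35357670.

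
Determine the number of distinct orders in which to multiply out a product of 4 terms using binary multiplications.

5

Ways to associate a product of 4 factors correspond to binary trees on 4 leaves, so the count is C_3.
C_3 = C(6,3)/4 = 20/4 = 5.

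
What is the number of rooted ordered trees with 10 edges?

A rooted plane tree with 10 edges has 11 nodes, and the count is C_10.
C_10 = C(20,10)/11 = 184756/11 = 16796.

16796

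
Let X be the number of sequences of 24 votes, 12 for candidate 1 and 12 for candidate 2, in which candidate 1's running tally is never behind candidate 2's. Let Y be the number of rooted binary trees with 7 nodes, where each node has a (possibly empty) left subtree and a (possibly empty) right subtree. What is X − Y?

207583

Reading a vote for the leader as '(' and for the other as ')' turns such a sequence into a balanced string of 12 pairs, so the count is C_12. So X = C_12 = 208012.
Binary trees (left/right distinguished) on n nodes are counted by C_n; here n = 7. So Y = C_7 = 429.
X − Y = 208012 − 429 = 207583.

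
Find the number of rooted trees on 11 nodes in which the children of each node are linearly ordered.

16796

A rooted plane tree on 11 nodes has 10 edges, and such trees are counted by C_10.
C_10 = 16796.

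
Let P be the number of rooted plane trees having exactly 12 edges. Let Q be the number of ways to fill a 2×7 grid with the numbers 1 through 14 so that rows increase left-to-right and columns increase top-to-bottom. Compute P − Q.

207583

Rooted ordered trees with n edges are counted by C_n; here n = 12. So P = C_12 = 208012.
Standard Young tableaux of shape 2×n are counted by C_n; here n = 7. So Q = C_7 = 429.
P − Q = 208012 − 429 = 207583.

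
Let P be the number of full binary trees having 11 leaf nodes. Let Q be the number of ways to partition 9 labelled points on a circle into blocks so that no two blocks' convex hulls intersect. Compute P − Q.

Full binary trees with 11 leaves have 11−1 = 10 internal nodes, so there are C_10 of them. So P = C_10 = 16796.
The non-crossing partitions of [9] form a lattice of size C_9. So Q = C_9 = 4862.
P − Q = 16796 − 4862 = 11934.

11934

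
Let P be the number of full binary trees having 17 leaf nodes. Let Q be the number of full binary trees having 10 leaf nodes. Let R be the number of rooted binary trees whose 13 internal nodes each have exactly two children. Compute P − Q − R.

A full binary tree with L leaves has L−1 internal nodes and is counted by C_{L−1}; L = 17 gives C_16. So P = C_16 = 35357670.
A full binary tree with L leaves has L−1 internal nodes and is counted by C_{L−1}; L = 10 gives C_9. So Q = C_9 = 4862.
Full binary trees with n internal nodes are counted by C_n; here n = 13. So R = C_13 = 742900.
P − Q − R = 35357670 − 4862 − 742900 = 34609908.

34609908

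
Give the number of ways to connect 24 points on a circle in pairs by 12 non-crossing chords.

208012

Non-crossing perfect matchings of 2n points on a circle are counted by C_n; with 24 points, n = 12.
C_12 = C(24,12)/13 = 2704156/13 = 208012.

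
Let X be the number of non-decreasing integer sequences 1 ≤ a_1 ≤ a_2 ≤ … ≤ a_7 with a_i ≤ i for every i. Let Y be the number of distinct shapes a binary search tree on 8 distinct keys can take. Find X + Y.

1859

Such sub-staircase sequences of length n are counted by C_n; here n = 7. So X = C_7 = 429.
Binary trees (left/right distinguished) on n nodes are counted by C_n; here n = 8. So Y = C_8 = 1430.
X + Y = 429 + 1430 = 1859.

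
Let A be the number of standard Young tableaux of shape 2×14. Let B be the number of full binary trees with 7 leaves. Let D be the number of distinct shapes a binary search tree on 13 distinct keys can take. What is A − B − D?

1931408

By the hook-length formula (or a Dyck-path bijection), SYT of shape 2×14 number C_14. So A = C_14 = 2674440.
A full binary tree with L leaves has L−1 internal nodes and is counted by C_{L−1}; L = 7 gives C_6. So B = C_6 = 132.
There are C_n binary search tree shapes on n keys; with n = 13 that is C_13. So D = C_13 = 742900.
A − B − D = 2674440 − 132 − 742900 = 1931408.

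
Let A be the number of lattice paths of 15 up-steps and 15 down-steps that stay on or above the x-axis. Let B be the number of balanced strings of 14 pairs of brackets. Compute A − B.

7020405

A Dyck path with 15 up-steps and 15 down-steps has semilength 15, so there are C_15 of them. So A = C_15 = 9694845.
With 14 pairs the number of balanced bracket strings is the Catalan number C_14. So B = C_14 = 2674440.
A − B = 9694845 − 2674440 = 7020405.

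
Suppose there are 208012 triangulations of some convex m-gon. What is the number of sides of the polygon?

Triangulations of a convex m-gon are counted by C_{m−2}, and C_12 = 208012.
So m − 2 = 12, giving m = 14 sides.

14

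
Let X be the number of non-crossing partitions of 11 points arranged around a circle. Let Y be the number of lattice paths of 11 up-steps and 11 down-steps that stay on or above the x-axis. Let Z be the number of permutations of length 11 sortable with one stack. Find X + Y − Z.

58786

The non-crossing partitions of [11] form a lattice of size C_11. So X = C_11 = 58786.
Dyck paths of semilength n (length 2n) are counted by C_n; here n = 11. So Y = C_11 = 58786.
By Knuth's characterisation, the stack-sortable permutations of length 11 are the 231-avoiders, numbering C_11. So Z = C_11 = 58786.
X + Y − Z = 58786 + 58786 − 58786 = 58786.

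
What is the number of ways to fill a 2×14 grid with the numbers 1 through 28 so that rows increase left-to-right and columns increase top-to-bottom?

By the hook-length formula (or a Dyck-path bijection), SYT of shape 2×14 number C_14.
C_14 = 2674440.

2674440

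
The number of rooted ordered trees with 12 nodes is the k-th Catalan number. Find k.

11

A rooted plane tree on 12 nodes has 11 edges, and such trees are counted by C_11.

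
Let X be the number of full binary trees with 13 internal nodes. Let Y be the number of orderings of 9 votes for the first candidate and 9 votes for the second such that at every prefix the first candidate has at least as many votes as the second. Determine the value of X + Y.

747762

The number of full binary trees on 13 internal nodes is the Catalan number C_13. So X = C_13 = 742900.
Reading a vote for the leader as '(' and for the other as ')' turns such a sequence into a balanced string of 9 pairs, so the count is C_9. So Y = C_9 = 4862.
X + Y = 742900 + 4862 = 747762.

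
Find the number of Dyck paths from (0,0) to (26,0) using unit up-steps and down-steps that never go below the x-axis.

Dyck paths of semilength n (length 2n) are counted by C_n; here n = 13.
C_13 = C_12 · 2(2·12+1)/(12+2) = 208012 · 50/14 = 742900.

742900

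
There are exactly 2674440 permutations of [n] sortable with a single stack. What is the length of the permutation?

Stack-sortable permutations of [n] are counted by C_n, and C_14 = 2674440.

14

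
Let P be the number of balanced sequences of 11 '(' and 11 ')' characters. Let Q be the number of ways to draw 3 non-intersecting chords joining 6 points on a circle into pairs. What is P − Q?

58781

Balanced strings of n pairs of brackets are counted by C_n; here n = 11. So P = C_11 = 58786.
Pairing 6 circle points by 3 non-crossing chords gives C_3 matchings. So Q = C_3 = 5.
P − Q = 58786 − 5 = 58781.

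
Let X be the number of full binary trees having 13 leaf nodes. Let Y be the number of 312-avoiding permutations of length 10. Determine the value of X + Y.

224808

A full binary tree with L leaves has L−1 internal nodes and is counted by C_{L−1}; L = 13 gives C_12. So X = C_12 = 208012.
Permutations of [n] avoiding any single length-3 pattern are counted by C_n; here n = 10. So Y = C_10 = 16796.
X + Y = 208012 + 16796 = 224808.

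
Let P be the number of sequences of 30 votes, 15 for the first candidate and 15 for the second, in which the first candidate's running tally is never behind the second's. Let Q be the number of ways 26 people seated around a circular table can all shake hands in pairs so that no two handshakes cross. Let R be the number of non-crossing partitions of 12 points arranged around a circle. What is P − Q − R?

Ballot sequences with n votes each where one side never trails are Dyck words, counted by C_n; here n = 15. So P = C_15 = 9694845.
With 26 = 2·13 people, non-crossing handshake pairings are non-crossing perfect matchings on a circle, counted by C_13. So Q = C_13 = 742900.
The non-crossing partitions of [12] form a lattice of size C_12. So R = C_12 = 208012.
P − Q − R = 9694845 − 742900 − 208012 = 8743933.

8743933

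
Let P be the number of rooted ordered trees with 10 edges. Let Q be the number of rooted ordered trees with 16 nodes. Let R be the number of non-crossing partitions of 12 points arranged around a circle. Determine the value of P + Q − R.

9503629

A rooted plane tree with 10 edges has 11 nodes, and the count is C_10. So P = C_10 = 16796.
Rooted ordered (plane) trees on m nodes have m−1 edges and are counted by C_{m−1}; m = 16 gives C_15. So Q = C_15 = 9694845.
Non-crossing partitions of an n-element set are counted by C_n; here n = 12. So R = C_12 = 208012.
P + Q − R = 16796 + 9694845 − 208012 = 9503629.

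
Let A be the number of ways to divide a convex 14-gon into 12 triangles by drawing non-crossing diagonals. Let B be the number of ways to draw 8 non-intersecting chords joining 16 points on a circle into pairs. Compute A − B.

Triangulations of a convex m-gon are counted by C_{m−2}; with m = 14 this is C_12. So A = C_12 = 208012.
Pairing 16 circle points by 8 non-crossing chords gives C_8 matchings. So B = C_8 = 1430.
A − B = 208012 − 1430 = 206582.

206582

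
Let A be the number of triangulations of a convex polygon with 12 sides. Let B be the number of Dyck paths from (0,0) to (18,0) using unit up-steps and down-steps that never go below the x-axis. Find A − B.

A convex 12-gon is triangulated into 10 triangles, and the number of such triangulations is the Catalan number C_{12−2} = C_10. So A = C_10 = 16796.
A Dyck path with 9 up-steps and 9 down-steps has semilength 9, so there are C_9 of them. So B = C_9 = 4862.
A − B = 16796 − 4862 = 11934.

11934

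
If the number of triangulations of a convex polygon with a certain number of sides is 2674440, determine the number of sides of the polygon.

16

Triangulations of a convex m-gon are counted by C_{m−2}. The Catalan number equal to 2674440 is C_14.
So m − 2 = 14, giving m = 16 sides.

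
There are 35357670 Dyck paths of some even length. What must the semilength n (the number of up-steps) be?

16

Dyck paths of semilength n are counted by C_n. The Catalan number equal to 35357670 is C_16.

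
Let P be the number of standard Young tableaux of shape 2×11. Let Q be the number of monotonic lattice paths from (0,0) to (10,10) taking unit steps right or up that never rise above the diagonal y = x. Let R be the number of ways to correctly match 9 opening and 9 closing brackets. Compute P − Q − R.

37128

By the hook-length formula (or a Dyck-path bijection), SYT of shape 2×11 number C_11. So P = C_11 = 58786.
Sub-diagonal monotone paths from (0,0) to (10,10) biject with Dyck paths of semilength 10, giving C_10. So Q = C_10 = 16796.
Balanced strings of n pairs of brackets are counted by C_n; here n = 9. So R = C_9 = 4862.
P − Q − R = 58786 − 16796 − 4862 = 37128.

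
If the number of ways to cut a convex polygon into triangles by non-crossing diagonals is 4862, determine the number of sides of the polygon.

11

Triangulations of a convex m-gon are counted by C_{m−2}; 4862 = C_9.
So m − 2 = 9, giving m = 11 sides.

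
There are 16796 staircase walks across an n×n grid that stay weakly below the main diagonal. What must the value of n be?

Such diagonal-avoiding paths in an n×n grid are counted by C_n. The Catalan number equal to 16796 is C_10.

10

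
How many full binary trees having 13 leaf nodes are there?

A full binary tree with L leaves has L−1 internal nodes and is counted by C_{L−1}; L = 13 gives C_12.
C_12 = C(24,12)/13 = 2704156/13 = 208012.

208012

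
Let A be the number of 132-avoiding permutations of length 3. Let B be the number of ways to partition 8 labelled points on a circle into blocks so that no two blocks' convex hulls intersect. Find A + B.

Permutations of [n] avoiding any single length-3 pattern are counted by C_n; here n = 3. So A = C_3 = 5.
The non-crossing partitions of [8] form a lattice of size C_8. So B = C_8 = 1430.
A + B = 5 + 1430 = 1435.

1435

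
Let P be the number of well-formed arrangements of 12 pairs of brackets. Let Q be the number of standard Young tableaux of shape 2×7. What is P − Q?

207583

With 12 pairs the number of balanced bracket strings is the Catalan number C_12. So P = C_12 = 208012.
Standard Young tableaux of shape 2×n are counted by C_n; here n = 7. So Q = C_7 = 429.
P − Q = 208012 − 429 = 207583.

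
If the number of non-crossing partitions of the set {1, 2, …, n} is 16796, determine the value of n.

Non-crossing partitions of [n] are counted by C_n, and C_10 = 16796.

10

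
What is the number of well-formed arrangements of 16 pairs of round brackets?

35357670

Balanced strings of n pairs of brackets are counted by C_n; here n = 16.
C_16 = C(32,16)/17 = 601080390/17 = 35357670.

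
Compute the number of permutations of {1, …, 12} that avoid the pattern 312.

Permutations of [n] avoiding any single length-3 pattern are counted by C_n; here n = 12.
C_12 = C(24,12)/13 = 2704156/13 = 208012.

208012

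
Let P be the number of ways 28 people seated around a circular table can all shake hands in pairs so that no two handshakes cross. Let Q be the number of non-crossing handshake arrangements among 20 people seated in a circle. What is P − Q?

2657644

With 28 = 2·14 people, non-crossing handshake pairings are non-crossing perfect matchings on a circle, counted by C_14. So P = C_14 = 2674440.
With 20 = 2·10 people, non-crossing handshake pairings are non-crossing perfect matchings on a circle, counted by C_10. So Q = C_10 = 16796.
P − Q = 2674440 − 16796 = 2657644.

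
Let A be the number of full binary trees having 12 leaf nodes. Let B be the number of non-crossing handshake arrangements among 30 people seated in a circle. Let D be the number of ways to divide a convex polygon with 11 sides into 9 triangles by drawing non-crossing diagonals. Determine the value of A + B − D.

9748769

A full binary tree with L leaves has L−1 internal nodes and is counted by C_{L−1}; L = 12 gives C_11. So A = C_11 = 58786.
With 30 = 2·15 people, non-crossing handshake pairings are non-crossing perfect matchings on a circle, counted by C_15. So B = C_15 = 9694845.
A convex 11-gon is triangulated into 9 triangles, and the number of such triangulations is the Catalan number C_{11−2} = C_9. So D = C_9 = 4862.
A + B − D = 58786 + 9694845 − 4862 = 9748769.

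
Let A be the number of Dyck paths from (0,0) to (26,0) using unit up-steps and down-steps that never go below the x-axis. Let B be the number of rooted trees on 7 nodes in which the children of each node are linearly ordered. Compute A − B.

Dyck paths of semilength n (length 2n) are counted by C_n; here n = 13. So A = C_13 = 742900.
A rooted plane tree on 7 nodes has 6 edges, and such trees are counted by C_6. So B = C_6 = 132.
A − B = 742900 − 132 = 742768.

742768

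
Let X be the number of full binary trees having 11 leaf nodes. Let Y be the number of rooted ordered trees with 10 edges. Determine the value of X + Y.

A full binary tree with L leaves has L−1 internal nodes and is counted by C_{L−1}; L = 11 gives C_10. So X = C_10 = 16796.
A rooted plane tree with 10 edges has 11 nodes, and the count is C_10. So Y = C_10 = 16796.
X + Y = 16796 + 16796 = 33592.

33592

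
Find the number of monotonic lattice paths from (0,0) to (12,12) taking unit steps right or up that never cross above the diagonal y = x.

208012

Sub-diagonal monotone paths from (0,0) to (12,12) biject with Dyck paths of semilength 12, giving C_12.
C_12 = C_11 · 2(2·11+1)/(11+2) = 58786 · 46/13 = 208012.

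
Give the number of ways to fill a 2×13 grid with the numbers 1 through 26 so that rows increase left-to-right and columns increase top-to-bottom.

742900

Standard Young tableaux of shape 2×n are counted by C_n; here n = 13.
C_13 = C_12 · 2(2·12+1)/(12+2) = 208012 · 50/14 = 742900.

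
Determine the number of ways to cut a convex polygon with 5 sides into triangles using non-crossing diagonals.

5

The number of triangulations of a 5-gon is the Catalan number C_3 (index = sides − 2).
C_3 = C(6,3)/4 = 20/4 = 5.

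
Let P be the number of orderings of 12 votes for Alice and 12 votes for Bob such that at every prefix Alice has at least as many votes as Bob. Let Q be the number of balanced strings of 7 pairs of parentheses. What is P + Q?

208441

Reading a vote for the leader as '(' and for the other as ')' turns such a sequence into a balanced string of 12 pairs, so the count is C_12. So P = C_12 = 208012.
With 7 pairs the number of balanced bracket strings is the Catalan number C_7. So Q = C_7 = 429.
P + Q = 208012 + 429 = 208441.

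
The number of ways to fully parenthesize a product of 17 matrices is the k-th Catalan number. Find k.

16

Ways to associate a product of 17 factors correspond to binary trees on 17 leaves, so the count is C_16.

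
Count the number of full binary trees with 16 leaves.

A full binary tree with L leaves has L−1 internal nodes and is counted by C_{L−1}; L = 16 gives C_15.
C_15 = C(30,15)/16 = 155117520/16 = 9694845.

9694845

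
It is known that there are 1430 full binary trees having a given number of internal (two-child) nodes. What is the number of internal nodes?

8

Full binary trees with n internal nodes are counted by C_n. Since C_8 = 1430, the index is 8.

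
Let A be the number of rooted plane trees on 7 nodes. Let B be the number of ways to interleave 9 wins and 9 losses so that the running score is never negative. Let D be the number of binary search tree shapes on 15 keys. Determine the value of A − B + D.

Rooted ordered (plane) trees on m nodes have m−1 edges and are counted by C_{m−1}; m = 7 gives C_6. So A = C_6 = 132.
Ballot sequences with n votes each where one side never trails are Dyck words, counted by C_n; here n = 9. So B = C_9 = 4862.
Rooted binary trees with 15 nodes (each child slot possibly empty) number C_15. So D = C_15 = 9694845.
A − B + D = 132 − 4862 + 9694845 = 9690115.

9690115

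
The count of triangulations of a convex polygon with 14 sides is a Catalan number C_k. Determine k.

12

The number of triangulations of a 14-gon is the Catalan number C_12 (index = sides − 2).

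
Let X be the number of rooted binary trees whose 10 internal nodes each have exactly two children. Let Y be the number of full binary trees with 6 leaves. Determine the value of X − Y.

Full binary trees with n internal nodes are counted by C_n; here n = 10. So X = C_10 = 16796.
Full binary trees with 6 leaves have 6−1 = 5 internal nodes, so there are C_5 of them. So Y = C_5 = 42.
X − Y = 16796 − 42 = 16754.

16754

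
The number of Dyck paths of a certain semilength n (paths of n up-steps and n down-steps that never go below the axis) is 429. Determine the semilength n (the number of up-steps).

7

Dyck paths of semilength n are counted by C_n. Since C_7 = 429, the index is 7.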